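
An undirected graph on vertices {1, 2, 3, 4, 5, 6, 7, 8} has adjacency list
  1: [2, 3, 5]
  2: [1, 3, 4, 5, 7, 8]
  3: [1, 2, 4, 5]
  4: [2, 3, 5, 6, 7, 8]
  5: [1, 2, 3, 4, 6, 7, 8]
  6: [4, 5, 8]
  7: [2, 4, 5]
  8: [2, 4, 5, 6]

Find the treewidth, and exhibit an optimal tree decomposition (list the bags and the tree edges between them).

Every bag has size at most 4, so the width is 4 − 1 = 3 and tw(G) ≤ 3. On the other hand G contains the 4-clique {1, 2, 3, 5}. A clique must lie in a single bag of any decomposition, so no decomposition can have width below 3. The upper and lower bounds meet at 3, so that is the treewidth.

Treewidth 3.
Bags: B1 = {2, 4, 5, 8}  B2 = {2, 3, 4, 5}  B3 = {2, 4, 5, 7}  B4 = {1, 2, 3, 5}  B5 = {4, 5, 6, 8}
Tree: B1–B2, B1–B3, B2–B4, B1–B5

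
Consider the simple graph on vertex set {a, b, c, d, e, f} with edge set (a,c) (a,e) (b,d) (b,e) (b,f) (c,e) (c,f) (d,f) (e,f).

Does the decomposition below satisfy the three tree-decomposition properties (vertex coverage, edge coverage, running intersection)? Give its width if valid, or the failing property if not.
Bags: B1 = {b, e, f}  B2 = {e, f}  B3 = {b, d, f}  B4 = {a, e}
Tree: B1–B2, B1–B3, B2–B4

A tree decomposition must satisfy three properties: every vertex lies in some bag; for every edge, both endpoints lie together in some bag; and for every vertex, the bags containing it form a connected subtree. Here vertex c appears in no bag, so the decomposition is invalid.

No — vertex c appears in no bag.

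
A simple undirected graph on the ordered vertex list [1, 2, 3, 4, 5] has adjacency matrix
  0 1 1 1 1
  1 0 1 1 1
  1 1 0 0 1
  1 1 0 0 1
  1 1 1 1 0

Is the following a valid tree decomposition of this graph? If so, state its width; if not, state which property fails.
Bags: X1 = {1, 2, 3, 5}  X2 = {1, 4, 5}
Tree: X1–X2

A tree decomposition must satisfy three properties: every vertex lies in some bag; for every edge, both endpoints lie together in some bag; and for every vertex, the bags containing it form a connected subtree. Here edge (2,4) lies in no bag, so the decomposition is invalid.

No — edge (2,4) lies in no bag.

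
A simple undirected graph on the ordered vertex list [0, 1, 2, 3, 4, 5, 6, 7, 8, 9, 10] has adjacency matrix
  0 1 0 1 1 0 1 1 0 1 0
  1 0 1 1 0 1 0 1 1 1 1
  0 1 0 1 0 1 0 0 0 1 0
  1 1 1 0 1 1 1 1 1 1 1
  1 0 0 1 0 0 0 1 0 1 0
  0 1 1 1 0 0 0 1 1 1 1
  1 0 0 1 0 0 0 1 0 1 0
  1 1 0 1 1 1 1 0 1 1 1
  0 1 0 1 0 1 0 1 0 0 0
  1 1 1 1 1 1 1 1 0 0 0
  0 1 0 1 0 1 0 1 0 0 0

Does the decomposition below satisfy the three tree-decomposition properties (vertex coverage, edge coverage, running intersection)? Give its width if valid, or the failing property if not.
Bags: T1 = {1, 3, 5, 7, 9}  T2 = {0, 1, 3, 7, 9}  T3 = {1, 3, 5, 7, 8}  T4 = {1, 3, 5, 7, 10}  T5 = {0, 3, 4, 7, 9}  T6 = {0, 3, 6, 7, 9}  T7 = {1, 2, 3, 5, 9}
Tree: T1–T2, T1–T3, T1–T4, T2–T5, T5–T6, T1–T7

Yes; width 4.

Vertex coverage: the bags together contain {0, 1, 2, 3, 4, 5, 6, 7, 8, 9, 10}, the full vertex set. Edge coverage: each edge of G has both endpoints in at least one bag. Running intersection: for every vertex, the bags containing it form a connected subtree. All three properties hold, so this is a valid tree decomposition of width max|bag| − 1 = 4, and hence tw(G) ≤ 4.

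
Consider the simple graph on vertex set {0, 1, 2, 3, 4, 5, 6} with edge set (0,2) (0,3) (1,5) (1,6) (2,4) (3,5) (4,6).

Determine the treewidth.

2

A width-2 tree decomposition is:
Bags: B1 = {0, 2, 3}  B2 = {2, 3, 5}  B3 = {1, 2, 5}  B4 = {1, 2, 6}  B5 = {2, 4, 6}
Tree: B1–B2, B2–B3, B3–B4, B4–B5
The largest bag has 3 vertices, giving width 2; this decomposition certifies tw(G) ≤ 2. Since 2–0–3–5–1–6–4–2 is a cycle in G, G is not acyclic. Forests are exactly the graphs of treewidth ≤ 1, so tw(G) ≥ 2. Hence tw(G) = 2 exactly.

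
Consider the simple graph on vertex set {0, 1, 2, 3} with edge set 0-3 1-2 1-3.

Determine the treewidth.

1

A width-1 tree decomposition is:
Bags: B1 = {1, 2}  B2 = {1, 3}  B3 = {0, 3}
Tree: B1–B2, B2–B3
Every bag has size at most 2, so the width is 2 − 1 = 1 and tw(G) ≤ 1. Any graph with an edge has treewidth ≥ 1, and G has the edge 2–1. Combining the bounds, tw(G) = 1.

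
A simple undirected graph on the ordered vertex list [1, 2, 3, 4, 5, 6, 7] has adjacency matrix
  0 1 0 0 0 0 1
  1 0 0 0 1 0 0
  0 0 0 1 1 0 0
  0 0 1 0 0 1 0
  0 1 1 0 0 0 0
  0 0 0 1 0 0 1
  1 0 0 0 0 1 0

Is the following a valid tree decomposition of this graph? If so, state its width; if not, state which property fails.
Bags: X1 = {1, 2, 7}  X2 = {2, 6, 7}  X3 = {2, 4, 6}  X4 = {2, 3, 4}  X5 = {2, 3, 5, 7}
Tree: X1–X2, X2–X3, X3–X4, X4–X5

No — bags containing vertex 7 are not connected in the tree.

A tree decomposition must satisfy three properties: every vertex lies in some bag; for every edge, both endpoints lie together in some bag; and for every vertex, the bags containing it form a connected subtree. Here bags containing vertex 7 are not connected in the tree, so the decomposition is invalid.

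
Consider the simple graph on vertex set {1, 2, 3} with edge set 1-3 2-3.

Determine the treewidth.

1

A width-1 tree decomposition is:
Bags: B1 = {2, 3}  B2 = {1, 3}
Tree: B1–B2
Each bag holds 2 vertices, so the decomposition has width 1, which upper-bounds the treewidth. Any graph with an edge has treewidth ≥ 1, and G has the edge 2–3. The upper and lower bounds meet at 1, so that is the treewidth.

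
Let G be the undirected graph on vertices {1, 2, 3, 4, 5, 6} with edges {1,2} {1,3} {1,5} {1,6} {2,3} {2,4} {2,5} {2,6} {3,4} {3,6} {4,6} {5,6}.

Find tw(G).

A width-3 tree decomposition is:
Bags: B1 = {2, 3, 4, 6}  B2 = {1, 2, 3, 6}  B3 = {1, 2, 5, 6}
Tree: B1–B2, B2–B3
Each bag holds 4 vertices, so the decomposition has width 3, which upper-bounds the treewidth. Conversely, {1, 2, 3, 6} is a clique of size 4, and the vertices of any clique must share a bag in every tree decomposition; so some bag has ≥ 4 vertices and tw(G) ≥ 3. The upper and lower bounds meet at 3, so that is the treewidth.

3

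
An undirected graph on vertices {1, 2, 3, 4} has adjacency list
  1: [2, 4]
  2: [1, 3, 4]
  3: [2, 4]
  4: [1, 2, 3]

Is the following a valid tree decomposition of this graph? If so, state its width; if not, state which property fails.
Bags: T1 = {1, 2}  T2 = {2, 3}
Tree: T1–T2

No — vertex 4 appears in no bag.

A tree decomposition must satisfy three properties: every vertex lies in some bag; for every edge, both endpoints lie together in some bag; and for every vertex, the bags containing it form a connected subtree. Here vertex 4 appears in no bag, so the decomposition is invalid.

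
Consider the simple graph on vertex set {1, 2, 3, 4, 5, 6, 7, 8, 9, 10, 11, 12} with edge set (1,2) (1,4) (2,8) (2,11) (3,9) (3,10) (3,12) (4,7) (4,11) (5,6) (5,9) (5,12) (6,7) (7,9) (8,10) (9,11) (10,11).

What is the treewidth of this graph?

3

A width-3 tree decomposition is:
Bags: B1 = {1, 2, 4, 8}  B2 = {2, 4, 8, 11}  B3 = {4, 8, 10, 11}  B4 = {4, 7, 10, 11}  B5 = {7, 9, 10, 11}  B6 = {3, 7, 9, 10}  B7 = {3, 6, 7, 9}  B8 = {3, 5, 6, 9}  B9 = {3, 5, 6, 12}
Tree: B1–B2, B2–B3, B3–B4, B4–B5, B5–B6, B6–B7, B7–B8, B8–B9
The largest bag has 4 vertices, giving width 3; this decomposition certifies tw(G) ≤ 3. For the lower bound: the 4 vertex sets {1,2,8}, {4}, {11}, {3,7,9,10} are disjoint, each induces a connected subgraph, and every pair is joined by at least one edge of G. Contracting each set to a single vertex therefore yields K_{4} as a minor, and since treewidth is minor-monotone, tw(G) ≥ tw(K_{4}) = 3. Hence tw(G) = 3 exactly.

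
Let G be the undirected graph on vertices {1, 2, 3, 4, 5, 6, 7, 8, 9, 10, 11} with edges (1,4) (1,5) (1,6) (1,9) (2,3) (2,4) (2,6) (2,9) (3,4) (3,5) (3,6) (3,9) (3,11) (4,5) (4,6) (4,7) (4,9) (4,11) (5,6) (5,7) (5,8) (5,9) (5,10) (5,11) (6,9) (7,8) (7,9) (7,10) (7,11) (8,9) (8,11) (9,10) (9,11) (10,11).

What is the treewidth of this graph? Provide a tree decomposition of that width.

Treewidth 4.
Bags: B1 = {3, 4, 5, 9, 11}  B2 = {3, 4, 5, 6, 9}  B3 = {1, 4, 5, 6, 9}  B4 = {4, 5, 7, 9, 11}  B5 = {5, 7, 8, 9, 11}  B6 = {2, 3, 4, 6, 9}  B7 = {5, 7, 9, 10, 11}
Tree: B1–B2, B2–B3, B1–B4, B4–B5, B2–B6, B4–B7

The largest bag has 5 vertices, giving width 4; this decomposition certifies tw(G) ≤ 4. On the other hand G contains the 5-clique {2, 3, 4, 6, 9}. A clique must lie in a single bag of any decomposition, so no decomposition can have width below 4. The upper and lower bounds meet at 4, so that is the treewidth.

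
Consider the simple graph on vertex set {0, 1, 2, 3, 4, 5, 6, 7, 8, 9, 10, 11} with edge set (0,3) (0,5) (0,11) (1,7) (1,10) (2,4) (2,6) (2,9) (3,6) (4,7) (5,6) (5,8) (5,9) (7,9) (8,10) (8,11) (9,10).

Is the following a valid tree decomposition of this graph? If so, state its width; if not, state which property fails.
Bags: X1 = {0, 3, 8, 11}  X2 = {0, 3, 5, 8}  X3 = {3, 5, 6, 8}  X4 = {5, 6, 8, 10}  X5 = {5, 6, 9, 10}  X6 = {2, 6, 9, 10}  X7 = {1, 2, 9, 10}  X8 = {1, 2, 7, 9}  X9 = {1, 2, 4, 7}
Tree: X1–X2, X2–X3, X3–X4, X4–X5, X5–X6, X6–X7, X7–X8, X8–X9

Every vertex of G appears in some bag (union = {0, 1, 2, 3, 4, 5, 6, 7, 8, 9, 10, 11}); every edge is covered by a bag; and for each vertex v the set of bags containing v is connected in the bag tree. The decomposition is therefore valid. The largest bag has 4 vertices, so the width is 3.

Yes; width 3.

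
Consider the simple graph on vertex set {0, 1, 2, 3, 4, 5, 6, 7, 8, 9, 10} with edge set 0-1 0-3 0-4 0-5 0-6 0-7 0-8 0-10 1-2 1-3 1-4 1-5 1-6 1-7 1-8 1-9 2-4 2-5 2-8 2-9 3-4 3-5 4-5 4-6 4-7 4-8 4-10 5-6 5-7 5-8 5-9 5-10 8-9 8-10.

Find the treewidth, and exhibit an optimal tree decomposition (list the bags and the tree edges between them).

Treewidth 4.
Bags: B1 = {0, 1, 4, 5, 6}  B2 = {0, 1, 4, 5, 8}  B3 = {0, 4, 5, 8, 10}  B4 = {0, 1, 4, 5, 7}  B5 = {1, 2, 4, 5, 8}  B6 = {1, 2, 5, 8, 9}  B7 = {0, 1, 3, 4, 5}
Tree: B1–B2, B2–B3, B2–B4, B2–B5, B5–B6, B2–B7

Each bag holds 5 vertices, so the decomposition has width 4, which upper-bounds the treewidth. For the lower bound, the 5 vertices {1, 2, 5, 8, 9} are pairwise adjacent, and any tree decomposition puts a clique entirely inside one bag — forcing width ≥ 4. Combining the bounds, tw(G) = 4.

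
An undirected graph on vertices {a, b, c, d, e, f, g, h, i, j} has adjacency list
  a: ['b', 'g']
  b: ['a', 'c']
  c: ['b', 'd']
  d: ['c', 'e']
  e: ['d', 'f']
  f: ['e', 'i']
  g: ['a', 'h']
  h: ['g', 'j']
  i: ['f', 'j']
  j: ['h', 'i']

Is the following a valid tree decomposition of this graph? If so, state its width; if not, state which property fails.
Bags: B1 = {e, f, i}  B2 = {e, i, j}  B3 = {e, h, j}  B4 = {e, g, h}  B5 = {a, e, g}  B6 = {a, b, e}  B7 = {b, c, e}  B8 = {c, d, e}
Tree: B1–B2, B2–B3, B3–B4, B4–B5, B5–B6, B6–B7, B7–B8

Yes; width 2.

Vertex coverage: the bags together contain {a, b, c, d, e, f, g, h, i, j}, the full vertex set. Edge coverage: each edge of G has both endpoints in at least one bag. Running intersection: for every vertex, the bags containing it form a connected subtree. All three properties hold, so this is a valid tree decomposition of width max|bag| − 1 = 2, and hence tw(G) ≤ 2.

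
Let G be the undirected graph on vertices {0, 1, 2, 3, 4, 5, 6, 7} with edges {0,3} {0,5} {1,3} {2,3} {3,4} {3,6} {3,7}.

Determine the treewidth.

A width-1 tree decomposition is:
Bags: B1 = {3, 7}  B2 = {2, 3}  B3 = {1, 3}  B4 = {3, 6}  B5 = {3, 4}  B6 = {0, 3}  B7 = {0, 5}
Tree: B1–B2, B2–B3, B2–B4, B3–B5, B1–B6, B6–B7
The largest bag has 2 vertices, giving width 1; this decomposition certifies tw(G) ≤ 1. Since G has at least one edge (e.g. 7–3), it is not an edgeless graph, so tw(G) ≥ 1. Hence tw(G) = 1 exactly.

1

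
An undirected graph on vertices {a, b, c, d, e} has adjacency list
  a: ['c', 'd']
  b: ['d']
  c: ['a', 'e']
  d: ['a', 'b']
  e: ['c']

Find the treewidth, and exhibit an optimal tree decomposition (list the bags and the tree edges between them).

Treewidth 1.
Bags: B1 = {c, e}  B2 = {a, c}  B3 = {a, d}  B4 = {b, d}
Tree: B1–B2, B2–B3, B3–B4

The largest bag has 2 vertices, giving width 1; this decomposition certifies tw(G) ≤ 1. G has an edge, so its treewidth is at least 1. The upper and lower bounds meet at 1, so that is the treewidth.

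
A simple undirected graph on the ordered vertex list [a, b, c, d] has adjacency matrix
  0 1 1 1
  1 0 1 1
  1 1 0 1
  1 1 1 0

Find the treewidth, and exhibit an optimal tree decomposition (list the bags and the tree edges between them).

A single bag containing all 4 vertices is trivially a valid decomposition of width 3. Conversely, {a, b, c, d} is a clique of size 4, and the vertices of any clique must share a bag in every tree decomposition; so some bag has ≥ 4 vertices and tw(G) ≥ 3. Combining the bounds, tw(G) = 3.

Treewidth 3.
One optimal decomposition is:
Bags: B1 = {a, b, c, d}
Tree: (single bag)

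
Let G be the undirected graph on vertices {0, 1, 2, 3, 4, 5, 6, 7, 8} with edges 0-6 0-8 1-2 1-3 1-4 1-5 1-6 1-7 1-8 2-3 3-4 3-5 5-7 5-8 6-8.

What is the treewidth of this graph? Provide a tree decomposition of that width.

Treewidth 2.
One optimal decomposition is:
Bags: B1 = {1, 6, 8}  B2 = {0, 6, 8}  B3 = {1, 5, 8}  B4 = {1, 3, 5}  B5 = {1, 5, 7}  B6 = {1, 3, 4}  B7 = {1, 2, 3}
Tree: B1–B2, B1–B3, B3–B4, B4–B5, B4–B6, B4–B7

Every bag has size at most 3, so the width is 3 − 1 = 2 and tw(G) ≤ 2. On the other hand G contains the 3-clique {0, 6, 8}. A clique must lie in a single bag of any decomposition, so no decomposition can have width below 2. Hence tw(G) = 2 exactly.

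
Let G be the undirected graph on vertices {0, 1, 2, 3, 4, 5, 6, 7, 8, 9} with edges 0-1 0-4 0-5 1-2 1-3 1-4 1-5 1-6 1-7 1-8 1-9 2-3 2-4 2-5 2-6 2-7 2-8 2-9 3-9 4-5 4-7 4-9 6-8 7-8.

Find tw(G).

A width-3 tree decomposition is:
Bags: B1 = {1, 2, 4, 9}  B2 = {1, 2, 4, 7}  B3 = {1, 2, 7, 8}  B4 = {1, 2, 4, 5}  B5 = {1, 2, 3, 9}  B6 = {1, 2, 6, 8}  B7 = {0, 1, 4, 5}
Tree: B1–B2, B2–B3, B2–B4, B1–B5, B3–B6, B4–B7
The largest bag has 4 vertices, giving width 3; this decomposition certifies tw(G) ≤ 3. Conversely, {0, 1, 4, 5} is a clique of size 4, and the vertices of any clique must share a bag in every tree decomposition; so some bag has ≥ 4 vertices and tw(G) ≥ 3. Therefore the treewidth is 3.

3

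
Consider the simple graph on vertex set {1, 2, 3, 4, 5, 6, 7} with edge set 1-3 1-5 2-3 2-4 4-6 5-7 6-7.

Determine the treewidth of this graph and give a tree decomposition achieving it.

The largest bag has 3 vertices, giving width 2; this decomposition certifies tw(G) ≤ 2. Since 3–1–5–7–6–4–2–3 is a cycle in G, G is not acyclic. Forests are exactly the graphs of treewidth ≤ 1, so tw(G) ≥ 2. Hence tw(G) = 2 exactly.

Treewidth 2.
One optimal decomposition is:
Bags: B1 = {1, 3, 5}  B2 = {3, 5, 7}  B3 = {3, 6, 7}  B4 = {3, 4, 6}  B5 = {2, 3, 4}
Tree: B1–B2, B2–B3, B3–B4, B4–B5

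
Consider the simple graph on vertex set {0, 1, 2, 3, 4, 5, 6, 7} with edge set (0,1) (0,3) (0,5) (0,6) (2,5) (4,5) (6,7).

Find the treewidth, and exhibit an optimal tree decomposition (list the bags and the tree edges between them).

Treewidth 1.
One such decomposition:
Bags: B1 = {0, 5}  B2 = {0, 6}  B3 = {0, 3}  B4 = {6, 7}  B5 = {0, 1}  B6 = {2, 5}  B7 = {4, 5}
Tree: B1–B2, B1–B3, B2–B4, B1–B5, B1–B6, B6–B7

Every bag has size at most 2, so the width is 2 − 1 = 1 and tw(G) ≤ 1. G has an edge, so its treewidth is at least 1. The upper and lower bounds meet at 1, so that is the treewidth.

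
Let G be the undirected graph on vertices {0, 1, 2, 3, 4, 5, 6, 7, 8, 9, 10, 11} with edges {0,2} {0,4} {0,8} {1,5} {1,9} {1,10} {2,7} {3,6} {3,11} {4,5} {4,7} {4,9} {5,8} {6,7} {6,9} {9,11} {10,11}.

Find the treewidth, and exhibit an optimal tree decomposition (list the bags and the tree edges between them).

Treewidth 3.
Bags: B1 = {0, 2, 5, 8}  B2 = {0, 2, 4, 5}  B3 = {2, 4, 5, 7}  B4 = {1, 4, 5, 7}  B5 = {1, 4, 7, 9}  B6 = {1, 6, 7, 9}  B7 = {1, 6, 9, 10}  B8 = {6, 9, 10, 11}  B9 = {3, 6, 10, 11}
Tree: B1–B2, B2–B3, B3–B4, B4–B5, B5–B6, B6–B7, B7–B8, B8–B9

The largest bag has 4 vertices, giving width 3; this decomposition certifies tw(G) ≤ 3. For the lower bound: the 4 vertex sets {0,2,8}, {5}, {4}, {1,6,7,9} are disjoint, each induces a connected subgraph, and every pair is joined by at least one edge of G. Contracting each set to a single vertex therefore yields K_{4} as a minor, and since treewidth is minor-monotone, tw(G) ≥ tw(K_{4}) = 3. Therefore the treewidth is 3.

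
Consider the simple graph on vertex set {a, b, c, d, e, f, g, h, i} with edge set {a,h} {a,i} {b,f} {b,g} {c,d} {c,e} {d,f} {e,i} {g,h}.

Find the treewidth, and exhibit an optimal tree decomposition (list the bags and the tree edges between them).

Each bag holds 3 vertices, so the decomposition has width 2, which upper-bounds the treewidth. For the lower bound, G contains the cycle a–h–g–b–f–d–c–e–i–a, so G is not a forest; only forests have treewidth ≤ 1, hence tw(G) ≥ 2. The upper and lower bounds meet at 2, so that is the treewidth.

Treewidth 2.
Bags: B1 = {a, g, h}  B2 = {a, b, g}  B3 = {a, b, f}  B4 = {a, d, f}  B5 = {a, c, d}  B6 = {a, c, e}  B7 = {a, e, i}
Tree: B1–B2, B2–B3, B3–B4, B4–B5, B5–B6, B6–B7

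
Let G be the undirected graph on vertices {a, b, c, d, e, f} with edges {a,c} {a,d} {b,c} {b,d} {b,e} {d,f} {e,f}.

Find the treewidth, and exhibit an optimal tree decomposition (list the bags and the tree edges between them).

The largest bag has 3 vertices, giving width 2; this decomposition certifies tw(G) ≤ 2. The edges e–f–d–b–e form a cycle, so G is not a tree and its treewidth is at least 2. Hence tw(G) = 2 exactly.

Treewidth 2.
One optimal decomposition is:
Bags: B1 = {b, e, f}  B2 = {b, d, f}  B3 = {b, c, d}  B4 = {a, c, d}
Tree: B1–B2, B2–B3, B3–B4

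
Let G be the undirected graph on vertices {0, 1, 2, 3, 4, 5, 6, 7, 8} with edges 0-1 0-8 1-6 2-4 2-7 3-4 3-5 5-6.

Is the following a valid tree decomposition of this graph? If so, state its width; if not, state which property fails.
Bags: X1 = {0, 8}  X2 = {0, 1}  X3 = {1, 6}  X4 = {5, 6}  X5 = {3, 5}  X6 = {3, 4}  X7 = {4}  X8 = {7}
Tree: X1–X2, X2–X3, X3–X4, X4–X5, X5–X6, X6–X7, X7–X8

No — vertex 2 appears in no bag.

A tree decomposition must satisfy three properties: every vertex lies in some bag; for every edge, both endpoints lie together in some bag; and for every vertex, the bags containing it form a connected subtree. Here vertex 2 appears in no bag, so the decomposition is invalid.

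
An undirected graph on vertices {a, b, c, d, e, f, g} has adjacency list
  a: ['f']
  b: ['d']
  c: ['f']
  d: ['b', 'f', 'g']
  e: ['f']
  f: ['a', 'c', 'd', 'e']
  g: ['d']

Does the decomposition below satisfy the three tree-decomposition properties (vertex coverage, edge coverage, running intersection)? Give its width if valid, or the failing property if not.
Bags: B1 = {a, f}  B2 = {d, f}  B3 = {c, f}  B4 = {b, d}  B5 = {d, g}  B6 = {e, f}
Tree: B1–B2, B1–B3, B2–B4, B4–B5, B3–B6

Yes; width 1.

Every vertex of G appears in some bag (union = {a, b, c, d, e, f, g}); every edge is covered by a bag; and for each vertex v the set of bags containing v is connected in the bag tree. The decomposition is therefore valid. The largest bag has 2 vertices, so the width is 1.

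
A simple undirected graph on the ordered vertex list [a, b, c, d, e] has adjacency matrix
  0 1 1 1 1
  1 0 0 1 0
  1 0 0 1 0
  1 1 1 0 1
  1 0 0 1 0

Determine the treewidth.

A width-2 tree decomposition is:
Bags: B1 = {a, b, d}  B2 = {a, c, d}  B3 = {a, d, e}
Tree: B1–B2, B2–B3
Each bag holds 3 vertices, so the decomposition has width 2, which upper-bounds the treewidth. Conversely, {a, d, e} is a clique of size 3, and the vertices of any clique must share a bag in every tree decomposition; so some bag has ≥ 3 vertices and tw(G) ≥ 2. Hence tw(G) = 2 exactly.

2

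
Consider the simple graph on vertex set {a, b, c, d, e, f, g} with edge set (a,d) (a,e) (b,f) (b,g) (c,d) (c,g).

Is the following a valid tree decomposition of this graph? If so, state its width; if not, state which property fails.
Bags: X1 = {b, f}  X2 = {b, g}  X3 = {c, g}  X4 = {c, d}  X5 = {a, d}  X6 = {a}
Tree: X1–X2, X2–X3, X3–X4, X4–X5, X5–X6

No — vertex e appears in no bag.

A tree decomposition must satisfy three properties: every vertex lies in some bag; for every edge, both endpoints lie together in some bag; and for every vertex, the bags containing it form a connected subtree. Here vertex e appears in no bag, so the decomposition is invalid.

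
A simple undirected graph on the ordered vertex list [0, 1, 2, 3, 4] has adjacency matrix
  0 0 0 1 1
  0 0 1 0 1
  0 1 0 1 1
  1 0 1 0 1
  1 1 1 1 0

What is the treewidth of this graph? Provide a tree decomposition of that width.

Treewidth 2.
Bags: B1 = {2, 3, 4}  B2 = {0, 3, 4}  B3 = {1, 2, 4}
Tree: B1–B2, B1–B3

The largest bag has 3 vertices, giving width 2; this decomposition certifies tw(G) ≤ 2. On the other hand G contains the 3-clique {0, 3, 4}. A clique must lie in a single bag of any decomposition, so no decomposition can have width below 2. Hence tw(G) = 2 exactly.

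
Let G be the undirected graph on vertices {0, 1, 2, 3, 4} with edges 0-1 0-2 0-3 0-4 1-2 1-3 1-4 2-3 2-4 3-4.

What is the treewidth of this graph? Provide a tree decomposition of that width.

A single bag containing all 5 vertices is trivially a valid decomposition of width 4. On the other hand G contains the 5-clique {0, 1, 2, 3, 4}. A clique must lie in a single bag of any decomposition, so no decomposition can have width below 4. Therefore the treewidth is 4.

Treewidth 4.
One such decomposition:
Bags: B1 = {0, 1, 2, 3, 4}
Tree: (single bag)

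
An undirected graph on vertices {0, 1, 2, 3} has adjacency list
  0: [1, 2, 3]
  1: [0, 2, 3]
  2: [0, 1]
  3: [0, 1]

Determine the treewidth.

2

A width-2 tree decomposition is:
Bags: B1 = {0, 1, 3}  B2 = {0, 1, 2}
Tree: B1–B2
Each bag holds 3 vertices, so the decomposition has width 2, which upper-bounds the treewidth. For the lower bound, the 3 vertices {0, 1, 2} are pairwise adjacent, and any tree decomposition puts a clique entirely inside one bag — forcing width ≥ 2. The upper and lower bounds meet at 2, so that is the treewidth.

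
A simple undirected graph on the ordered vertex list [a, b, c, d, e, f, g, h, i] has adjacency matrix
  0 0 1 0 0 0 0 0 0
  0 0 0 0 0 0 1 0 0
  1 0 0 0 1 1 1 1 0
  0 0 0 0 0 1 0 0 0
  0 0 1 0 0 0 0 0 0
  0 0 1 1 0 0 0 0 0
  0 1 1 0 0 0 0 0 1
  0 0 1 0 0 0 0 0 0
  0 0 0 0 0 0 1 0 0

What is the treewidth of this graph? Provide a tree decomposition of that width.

Every bag has size at most 2, so the width is 2 − 1 = 1 and tw(G) ≤ 1. G has an edge, so its treewidth is at least 1. Therefore the treewidth is 1.

Treewidth 1.
Bags: B1 = {c, g}  B2 = {c, f}  B3 = {c, e}  B4 = {g, i}  B5 = {c, h}  B6 = {a, c}  B7 = {d, f}  B8 = {b, g}
Tree: B1–B2, B2–B3, B1–B4, B3–B5, B1–B6, B2–B7, B1–B8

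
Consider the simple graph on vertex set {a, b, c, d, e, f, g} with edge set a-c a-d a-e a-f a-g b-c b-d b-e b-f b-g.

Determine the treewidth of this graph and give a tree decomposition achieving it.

Each bag holds 3 vertices, so the decomposition has width 2, which upper-bounds the treewidth. For the lower bound, G contains the cycle a–d–b–c–a, so G is not a forest; only forests have treewidth ≤ 1, hence tw(G) ≥ 2. The upper and lower bounds meet at 2, so that is the treewidth.

Treewidth 2.
One optimal decomposition is:
Bags: B1 = {a, b, d}  B2 = {a, b, c}  B3 = {a, b, e}  B4 = {a, b, f}  B5 = {a, b, g}
Tree: B1–B2, B2–B3, B3–B4, B4–B5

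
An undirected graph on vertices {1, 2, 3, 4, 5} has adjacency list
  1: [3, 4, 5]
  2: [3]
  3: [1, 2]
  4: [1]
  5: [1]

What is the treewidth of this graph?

A width-1 tree decomposition is:
Bags: B1 = {1, 4}  B2 = {1, 3}  B3 = {2, 3}  B4 = {1, 5}
Tree: B1–B2, B2–B3, B2–B4
Each bag holds 2 vertices, so the decomposition has width 1, which upper-bounds the treewidth. G has an edge, so its treewidth is at least 1. The upper and lower bounds meet at 1, so that is the treewidth.

1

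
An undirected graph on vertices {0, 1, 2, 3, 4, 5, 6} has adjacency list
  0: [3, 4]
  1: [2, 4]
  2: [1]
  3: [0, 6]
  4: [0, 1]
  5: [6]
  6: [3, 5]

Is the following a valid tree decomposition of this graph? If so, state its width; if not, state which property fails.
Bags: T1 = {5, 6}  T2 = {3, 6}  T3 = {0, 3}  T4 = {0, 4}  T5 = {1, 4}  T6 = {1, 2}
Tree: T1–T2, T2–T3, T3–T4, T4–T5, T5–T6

Yes; width 1.

Checking the three conditions: (i) the bags cover all of {0, 1, 2, 3, 4, 5, 6}; (ii) for each edge, some bag contains both endpoints; (iii) the bags containing any fixed vertex form a subtree. All hold, so the decomposition is valid with width 2 − 1 = 1.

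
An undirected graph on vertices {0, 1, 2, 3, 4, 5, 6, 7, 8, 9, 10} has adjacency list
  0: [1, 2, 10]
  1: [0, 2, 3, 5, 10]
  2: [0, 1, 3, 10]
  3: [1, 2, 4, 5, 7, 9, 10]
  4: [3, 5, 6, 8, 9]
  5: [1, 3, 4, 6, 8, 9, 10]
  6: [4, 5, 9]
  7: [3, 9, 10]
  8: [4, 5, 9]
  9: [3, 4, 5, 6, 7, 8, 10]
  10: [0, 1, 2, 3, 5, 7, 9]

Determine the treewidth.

A width-3 tree decomposition is:
Bags: B1 = {4, 5, 6, 9}  B2 = {3, 4, 5, 9}  B3 = {3, 5, 9, 10}  B4 = {4, 5, 8, 9}  B5 = {1, 3, 5, 10}  B6 = {1, 2, 3, 10}  B7 = {0, 1, 2, 10}  B8 = {3, 7, 9, 10}
Tree: B1–B2, B2–B3, B2–B4, B3–B5, B5–B6, B6–B7, B3–B8
Every bag has size at most 4, so the width is 4 − 1 = 3 and tw(G) ≤ 3. Conversely, {0, 1, 2, 10} is a clique of size 4, and the vertices of any clique must share a bag in every tree decomposition; so some bag has ≥ 4 vertices and tw(G) ≥ 3. Hence tw(G) = 3 exactly.

3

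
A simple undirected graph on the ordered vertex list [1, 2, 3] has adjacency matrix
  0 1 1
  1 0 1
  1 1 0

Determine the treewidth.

A width-2 tree decomposition is:
Bags: B1 = {1, 2, 3}
Tree: (single bag)
A single bag containing all 3 vertices is trivially a valid decomposition of width 2. Conversely, {1, 2, 3} is a clique of size 3, and the vertices of any clique must share a bag in every tree decomposition; so some bag has ≥ 3 vertices and tw(G) ≥ 2. The upper and lower bounds meet at 2, so that is the treewidth.

2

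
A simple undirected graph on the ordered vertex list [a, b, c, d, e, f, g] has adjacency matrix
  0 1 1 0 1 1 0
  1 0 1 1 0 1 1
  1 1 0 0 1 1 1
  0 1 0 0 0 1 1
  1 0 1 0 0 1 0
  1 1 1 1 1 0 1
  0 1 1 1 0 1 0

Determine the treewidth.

A width-3 tree decomposition is:
Bags: B1 = {a, b, c, f}  B2 = {a, c, e, f}  B3 = {b, c, f, g}  B4 = {b, d, f, g}
Tree: B1–B2, B1–B3, B3–B4
The largest bag has 4 vertices, giving width 3; this decomposition certifies tw(G) ≤ 3. On the other hand G contains the 4-clique {a, c, e, f}. A clique must lie in a single bag of any decomposition, so no decomposition can have width below 3. Hence tw(G) = 3 exactly.

3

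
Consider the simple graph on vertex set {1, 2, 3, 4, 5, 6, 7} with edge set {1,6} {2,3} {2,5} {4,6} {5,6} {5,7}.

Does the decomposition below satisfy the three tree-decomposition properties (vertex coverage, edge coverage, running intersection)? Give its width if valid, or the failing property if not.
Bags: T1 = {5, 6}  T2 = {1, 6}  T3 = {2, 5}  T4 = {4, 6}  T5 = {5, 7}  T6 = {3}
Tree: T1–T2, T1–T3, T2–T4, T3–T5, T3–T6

No — edge (2,3) lies in no bag.

A tree decomposition must satisfy three properties: every vertex lies in some bag; for every edge, both endpoints lie together in some bag; and for every vertex, the bags containing it form a connected subtree. Here edge (2,3) lies in no bag, so the decomposition is invalid.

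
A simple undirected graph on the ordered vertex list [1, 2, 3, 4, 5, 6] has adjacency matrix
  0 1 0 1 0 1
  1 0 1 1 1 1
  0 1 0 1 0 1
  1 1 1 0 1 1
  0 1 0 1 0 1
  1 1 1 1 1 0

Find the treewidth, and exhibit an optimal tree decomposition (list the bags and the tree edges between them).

Treewidth 3.
One such decomposition:
Bags: B1 = {1, 2, 4, 6}  B2 = {2, 4, 5, 6}  B3 = {2, 3, 4, 6}
Tree: B1–B2, B2–B3

The largest bag has 4 vertices, giving width 3; this decomposition certifies tw(G) ≤ 3. Conversely, {1, 2, 4, 6} is a clique of size 4, and the vertices of any clique must share a bag in every tree decomposition; so some bag has ≥ 4 vertices and tw(G) ≥ 3. Hence tw(G) = 3 exactly.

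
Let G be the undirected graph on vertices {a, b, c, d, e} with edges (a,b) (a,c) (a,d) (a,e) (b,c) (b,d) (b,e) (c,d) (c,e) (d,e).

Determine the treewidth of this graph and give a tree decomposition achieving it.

A single bag containing all 5 vertices is trivially a valid decomposition of width 4. Conversely, {a, b, c, d, e} is a clique of size 5, and the vertices of any clique must share a bag in every tree decomposition; so some bag has ≥ 5 vertices and tw(G) ≥ 4. Combining the bounds, tw(G) = 4.

Treewidth 4.
Bags: B1 = {a, b, c, d, e}
Tree: (single bag)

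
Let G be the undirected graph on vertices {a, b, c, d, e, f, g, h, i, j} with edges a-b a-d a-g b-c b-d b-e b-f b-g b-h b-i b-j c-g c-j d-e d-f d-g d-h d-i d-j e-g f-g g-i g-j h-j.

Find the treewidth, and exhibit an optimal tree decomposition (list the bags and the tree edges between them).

Treewidth 3.
Bags: B1 = {b, d, g, j}  B2 = {b, d, h, j}  B3 = {b, d, e, g}  B4 = {b, d, f, g}  B5 = {a, b, d, g}  B6 = {b, c, g, j}  B7 = {b, d, g, i}
Tree: B1–B2, B1–B3, B3–B4, B4–B5, B1–B6, B3–B7

The largest bag has 4 vertices, giving width 3; this decomposition certifies tw(G) ≤ 3. For the lower bound, the 4 vertices {b, d, f, g} are pairwise adjacent, and any tree decomposition puts a clique entirely inside one bag — forcing width ≥ 3. Combining the bounds, tw(G) = 3.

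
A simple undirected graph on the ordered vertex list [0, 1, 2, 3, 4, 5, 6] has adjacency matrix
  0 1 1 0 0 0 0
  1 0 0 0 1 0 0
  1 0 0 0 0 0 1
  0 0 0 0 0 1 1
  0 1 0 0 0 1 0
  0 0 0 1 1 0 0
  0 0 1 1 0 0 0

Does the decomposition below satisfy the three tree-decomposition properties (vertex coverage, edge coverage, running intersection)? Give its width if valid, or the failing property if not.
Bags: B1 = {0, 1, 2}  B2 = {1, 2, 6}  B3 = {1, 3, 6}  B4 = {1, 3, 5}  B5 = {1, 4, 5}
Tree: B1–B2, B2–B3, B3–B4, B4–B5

Yes; width 2.

Checking the three conditions: (i) the bags cover all of {0, 1, 2, 3, 4, 5, 6}; (ii) for each edge, some bag contains both endpoints; (iii) the bags containing any fixed vertex form a subtree. All hold, so the decomposition is valid with width 3 − 1 = 2.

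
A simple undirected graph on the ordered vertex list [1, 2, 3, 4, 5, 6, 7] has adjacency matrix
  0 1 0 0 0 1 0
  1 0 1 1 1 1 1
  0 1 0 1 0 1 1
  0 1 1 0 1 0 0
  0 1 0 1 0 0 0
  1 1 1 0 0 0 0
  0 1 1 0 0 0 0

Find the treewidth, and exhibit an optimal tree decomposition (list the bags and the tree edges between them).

Treewidth 2.
One optimal decomposition is:
Bags: B1 = {2, 3, 7}  B2 = {2, 3, 6}  B3 = {1, 2, 6}  B4 = {2, 3, 4}  B5 = {2, 4, 5}
Tree: B1–B2, B2–B3, B1–B4, B4–B5

Every bag has size at most 3, so the width is 3 − 1 = 2 and tw(G) ≤ 2. For the lower bound, the 3 vertices {1, 2, 6} are pairwise adjacent, and any tree decomposition puts a clique entirely inside one bag — forcing width ≥ 2. Therefore the treewidth is 2.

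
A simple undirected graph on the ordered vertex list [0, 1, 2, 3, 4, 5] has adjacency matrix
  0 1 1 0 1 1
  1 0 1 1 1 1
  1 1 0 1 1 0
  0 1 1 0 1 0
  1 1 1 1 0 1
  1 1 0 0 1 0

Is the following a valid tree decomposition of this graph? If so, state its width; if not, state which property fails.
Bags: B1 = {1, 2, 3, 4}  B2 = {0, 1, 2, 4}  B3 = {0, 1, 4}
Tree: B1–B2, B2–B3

No — vertex 5 appears in no bag.

A tree decomposition must satisfy three properties: every vertex lies in some bag; for every edge, both endpoints lie together in some bag; and for every vertex, the bags containing it form a connected subtree. Here vertex 5 appears in no bag, so the decomposition is invalid.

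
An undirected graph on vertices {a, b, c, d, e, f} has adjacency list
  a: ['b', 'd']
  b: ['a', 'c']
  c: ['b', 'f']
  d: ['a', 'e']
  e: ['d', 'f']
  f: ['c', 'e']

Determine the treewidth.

2

A width-2 tree decomposition is:
Bags: B1 = {d, e, f}  B2 = {c, d, f}  B3 = {b, c, d}  B4 = {a, b, d}
Tree: B1–B2, B2–B3, B3–B4
The largest bag has 3 vertices, giving width 2; this decomposition certifies tw(G) ≤ 2. For the lower bound, G contains the cycle d–e–f–c–b–a–d, so G is not a forest; only forests have treewidth ≤ 1, hence tw(G) ≥ 2. Therefore the treewidth is 2.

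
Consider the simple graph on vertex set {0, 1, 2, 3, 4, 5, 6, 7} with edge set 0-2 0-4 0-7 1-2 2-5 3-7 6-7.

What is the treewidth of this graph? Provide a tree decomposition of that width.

Every bag has size at most 2, so the width is 2 − 1 = 1 and tw(G) ≤ 1. Since G has at least one edge (e.g. 3–7), it is not an edgeless graph, so tw(G) ≥ 1. Therefore the treewidth is 1.

Treewidth 1.
Bags: B1 = {3, 7}  B2 = {0, 7}  B3 = {0, 2}  B4 = {6, 7}  B5 = {1, 2}  B6 = {0, 4}  B7 = {2, 5}
Tree: B1–B2, B2–B3, B2–B4, B3–B5, B3–B6, B5–B7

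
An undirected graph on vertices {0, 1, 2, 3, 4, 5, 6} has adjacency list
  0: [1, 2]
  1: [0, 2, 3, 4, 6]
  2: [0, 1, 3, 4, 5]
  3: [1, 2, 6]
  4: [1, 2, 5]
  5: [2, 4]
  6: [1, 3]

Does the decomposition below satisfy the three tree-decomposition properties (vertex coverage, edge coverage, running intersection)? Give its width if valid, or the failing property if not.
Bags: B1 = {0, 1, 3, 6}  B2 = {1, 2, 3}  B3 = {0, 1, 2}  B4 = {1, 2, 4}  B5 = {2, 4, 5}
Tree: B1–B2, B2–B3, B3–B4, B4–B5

A tree decomposition must satisfy three properties: every vertex lies in some bag; for every edge, both endpoints lie together in some bag; and for every vertex, the bags containing it form a connected subtree. Here bags containing vertex 0 are not connected in the tree, so the decomposition is invalid.

No — bags containing vertex 0 are not connected in the tree.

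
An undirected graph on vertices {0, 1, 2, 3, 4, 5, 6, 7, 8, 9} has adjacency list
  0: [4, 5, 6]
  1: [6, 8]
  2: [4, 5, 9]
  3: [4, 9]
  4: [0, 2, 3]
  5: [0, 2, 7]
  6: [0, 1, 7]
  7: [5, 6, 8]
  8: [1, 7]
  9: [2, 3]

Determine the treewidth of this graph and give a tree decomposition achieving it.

Treewidth 2.
One such decomposition:
Bags: B1 = {1, 6, 8}  B2 = {6, 7, 8}  B3 = {0, 6, 7}  B4 = {0, 5, 7}  B5 = {0, 4, 5}  B6 = {2, 4, 5}  B7 = {2, 3, 4}  B8 = {2, 3, 9}
Tree: B1–B2, B2–B3, B3–B4, B4–B5, B5–B6, B6–B7, B7–B8

Every bag has size at most 3, so the width is 3 − 1 = 2 and tw(G) ≤ 2. For the lower bound, G contains the cycle 1–8–7–6–1, so G is not a forest; only forests have treewidth ≤ 1, hence tw(G) ≥ 2. The upper and lower bounds meet at 2, so that is the treewidth.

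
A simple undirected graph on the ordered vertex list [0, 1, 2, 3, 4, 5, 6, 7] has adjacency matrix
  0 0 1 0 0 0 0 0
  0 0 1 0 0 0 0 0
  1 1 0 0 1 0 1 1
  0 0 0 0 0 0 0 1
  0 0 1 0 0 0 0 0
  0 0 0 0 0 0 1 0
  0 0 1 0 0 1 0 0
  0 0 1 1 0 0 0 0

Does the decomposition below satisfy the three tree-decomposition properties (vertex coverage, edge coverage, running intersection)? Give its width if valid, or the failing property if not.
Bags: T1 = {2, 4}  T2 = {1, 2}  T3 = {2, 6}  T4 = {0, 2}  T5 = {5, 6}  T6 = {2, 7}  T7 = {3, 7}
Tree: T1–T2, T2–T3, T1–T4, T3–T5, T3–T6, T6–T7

Yes; width 1.

Checking the three conditions: (i) the bags cover all of {0, 1, 2, 3, 4, 5, 6, 7}; (ii) for each edge, some bag contains both endpoints; (iii) the bags containing any fixed vertex form a subtree. All hold, so the decomposition is valid with width 2 − 1 = 1.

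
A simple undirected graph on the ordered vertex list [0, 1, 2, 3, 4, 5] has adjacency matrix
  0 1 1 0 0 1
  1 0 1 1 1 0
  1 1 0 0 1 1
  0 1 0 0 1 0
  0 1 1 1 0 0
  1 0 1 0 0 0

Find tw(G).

A width-2 tree decomposition is:
Bags: B1 = {1, 2, 4}  B2 = {1, 3, 4}  B3 = {0, 1, 2}  B4 = {0, 2, 5}
Tree: B1–B2, B1–B3, B3–B4
Each bag holds 3 vertices, so the decomposition has width 2, which upper-bounds the treewidth. For the lower bound, the 3 vertices {0, 1, 2} are pairwise adjacent, and any tree decomposition puts a clique entirely inside one bag — forcing width ≥ 2. Therefore the treewidth is 2.

2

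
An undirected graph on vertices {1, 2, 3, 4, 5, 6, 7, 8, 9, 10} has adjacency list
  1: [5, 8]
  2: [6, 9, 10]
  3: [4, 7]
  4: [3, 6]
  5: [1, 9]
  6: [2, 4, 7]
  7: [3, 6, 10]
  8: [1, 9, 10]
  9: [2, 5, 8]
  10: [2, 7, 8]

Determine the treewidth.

A width-2 tree decomposition is:
Bags: B1 = {1, 5, 9}  B2 = {1, 8, 9}  B3 = {2, 8, 9}  B4 = {2, 8, 10}  B5 = {2, 6, 10}  B6 = {6, 7, 10}  B7 = {4, 6, 7}  B8 = {3, 4, 7}
Tree: B1–B2, B2–B3, B3–B4, B4–B5, B5–B6, B6–B7, B7–B8
Every bag has size at most 3, so the width is 3 − 1 = 2 and tw(G) ≤ 2. Since 5–1–8–9–5 is a cycle in G, G is not acyclic. Forests are exactly the graphs of treewidth ≤ 1, so tw(G) ≥ 2. The upper and lower bounds meet at 2, so that is the treewidth.

2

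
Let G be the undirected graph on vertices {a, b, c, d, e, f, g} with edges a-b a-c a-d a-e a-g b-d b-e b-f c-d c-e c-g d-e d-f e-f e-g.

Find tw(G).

A width-3 tree decomposition is:
Bags: B1 = {b, d, e, f}  B2 = {a, b, d, e}  B3 = {a, c, d, e}  B4 = {a, c, e, g}
Tree: B1–B2, B2–B3, B3–B4
Every bag has size at most 4, so the width is 4 − 1 = 3 and tw(G) ≤ 3. On the other hand G contains the 4-clique {b, d, e, f}. A clique must lie in a single bag of any decomposition, so no decomposition can have width below 3. Combining the bounds, tw(G) = 3.

3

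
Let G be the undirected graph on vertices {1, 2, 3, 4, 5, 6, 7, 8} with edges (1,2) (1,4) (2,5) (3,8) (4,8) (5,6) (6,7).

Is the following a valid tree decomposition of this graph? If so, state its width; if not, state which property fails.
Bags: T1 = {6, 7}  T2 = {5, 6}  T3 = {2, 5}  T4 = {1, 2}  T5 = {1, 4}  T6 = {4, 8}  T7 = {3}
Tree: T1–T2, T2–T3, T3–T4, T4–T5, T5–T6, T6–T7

No — edge (8,3) lies in no bag.

A tree decomposition must satisfy three properties: every vertex lies in some bag; for every edge, both endpoints lie together in some bag; and for every vertex, the bags containing it form a connected subtree. Here edge (8,3) lies in no bag, so the decomposition is invalid.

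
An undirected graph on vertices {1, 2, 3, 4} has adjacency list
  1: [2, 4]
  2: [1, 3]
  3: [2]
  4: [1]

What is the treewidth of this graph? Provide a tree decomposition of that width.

Treewidth 1.
One optimal decomposition is:
Bags: B1 = {2, 3}  B2 = {1, 2}  B3 = {1, 4}
Tree: B1–B2, B2–B3

Every bag has size at most 2, so the width is 2 − 1 = 1 and tw(G) ≤ 1. Since G has at least one edge (e.g. 2–3), it is not an edgeless graph, so tw(G) ≥ 1. Combining the bounds, tw(G) = 1.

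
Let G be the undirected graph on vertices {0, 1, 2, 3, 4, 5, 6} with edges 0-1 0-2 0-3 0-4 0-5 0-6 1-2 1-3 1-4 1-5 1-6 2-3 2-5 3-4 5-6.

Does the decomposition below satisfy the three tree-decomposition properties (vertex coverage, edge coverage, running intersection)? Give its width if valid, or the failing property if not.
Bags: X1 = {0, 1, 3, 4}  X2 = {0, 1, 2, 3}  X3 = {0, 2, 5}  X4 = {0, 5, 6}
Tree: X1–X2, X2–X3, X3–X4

A tree decomposition must satisfy three properties: every vertex lies in some bag; for every edge, both endpoints lie together in some bag; and for every vertex, the bags containing it form a connected subtree. Here edge (1,5) lies in no bag, so the decomposition is invalid.

No — edge (1,5) lies in no bag.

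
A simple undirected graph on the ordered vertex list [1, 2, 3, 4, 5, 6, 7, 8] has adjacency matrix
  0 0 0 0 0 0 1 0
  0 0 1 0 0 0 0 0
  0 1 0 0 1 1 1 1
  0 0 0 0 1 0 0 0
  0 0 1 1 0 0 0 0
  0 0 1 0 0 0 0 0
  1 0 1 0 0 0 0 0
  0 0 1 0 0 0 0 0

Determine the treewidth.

1

A width-1 tree decomposition is:
Bags: B1 = {3, 5}  B2 = {2, 3}  B3 = {4, 5}  B4 = {3, 6}  B5 = {3, 7}  B6 = {3, 8}  B7 = {1, 7}
Tree: B1–B2, B1–B3, B1–B4, B2–B5, B2–B6, B5–B7
Every bag has size at most 2, so the width is 2 − 1 = 1 and tw(G) ≤ 1. Any graph with an edge has treewidth ≥ 1, and G has the edge 5–3. Therefore the treewidth is 1.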